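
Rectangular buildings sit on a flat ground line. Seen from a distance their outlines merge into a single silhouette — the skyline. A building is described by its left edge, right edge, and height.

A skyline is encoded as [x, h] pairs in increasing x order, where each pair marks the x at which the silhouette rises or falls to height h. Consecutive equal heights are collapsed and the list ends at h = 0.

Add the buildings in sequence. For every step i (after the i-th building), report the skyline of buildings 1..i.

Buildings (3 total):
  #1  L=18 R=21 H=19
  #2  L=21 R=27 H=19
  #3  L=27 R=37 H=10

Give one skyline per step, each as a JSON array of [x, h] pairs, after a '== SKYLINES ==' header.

== SKYLINES ==
[[18,19],[21,0]]
[[18,19],[27,0]]
[[18,19],[27,10],[37,0]]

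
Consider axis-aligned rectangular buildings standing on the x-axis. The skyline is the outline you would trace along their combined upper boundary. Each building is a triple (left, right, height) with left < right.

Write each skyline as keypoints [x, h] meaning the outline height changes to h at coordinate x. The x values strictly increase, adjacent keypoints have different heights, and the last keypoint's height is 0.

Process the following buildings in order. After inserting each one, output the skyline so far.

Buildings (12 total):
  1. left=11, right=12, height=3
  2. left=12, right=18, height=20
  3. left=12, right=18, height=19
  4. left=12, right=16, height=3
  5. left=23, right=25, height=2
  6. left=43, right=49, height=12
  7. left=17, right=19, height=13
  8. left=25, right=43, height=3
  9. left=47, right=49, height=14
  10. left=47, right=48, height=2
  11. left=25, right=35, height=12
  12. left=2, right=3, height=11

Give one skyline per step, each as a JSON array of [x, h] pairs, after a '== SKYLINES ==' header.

== SKYLINES ==
[[11,3],[12,0]]
[[11,3],[12,20],[18,0]]
[[11,3],[12,20],[18,0]]
[[11,3],[12,20],[18,0]]
[[11,3],[12,20],[18,0],[23,2],[25,0]]
[[11,3],[12,20],[18,0],[23,2],[25,0],[43,12],[49,0]]
[[11,3],[12,20],[18,13],[19,0],[23,2],[25,0],[43,12],[49,0]]
[[11,3],[12,20],[18,13],[19,0],[23,2],[25,3],[43,12],[49,0]]
[[11,3],[12,20],[18,13],[19,0],[23,2],[25,3],[43,12],[47,14],[49,0]]
[[11,3],[12,20],[18,13],[19,0],[23,2],[25,3],[43,12],[47,14],[49,0]]
[[11,3],[12,20],[18,13],[19,0],[23,2],[25,12],[35,3],[43,12],[47,14],[49,0]]
[[2,11],[3,0],[11,3],[12,20],[18,13],[19,0],[23,2],[25,12],[35,3],[43,12],[47,14],[49,0]]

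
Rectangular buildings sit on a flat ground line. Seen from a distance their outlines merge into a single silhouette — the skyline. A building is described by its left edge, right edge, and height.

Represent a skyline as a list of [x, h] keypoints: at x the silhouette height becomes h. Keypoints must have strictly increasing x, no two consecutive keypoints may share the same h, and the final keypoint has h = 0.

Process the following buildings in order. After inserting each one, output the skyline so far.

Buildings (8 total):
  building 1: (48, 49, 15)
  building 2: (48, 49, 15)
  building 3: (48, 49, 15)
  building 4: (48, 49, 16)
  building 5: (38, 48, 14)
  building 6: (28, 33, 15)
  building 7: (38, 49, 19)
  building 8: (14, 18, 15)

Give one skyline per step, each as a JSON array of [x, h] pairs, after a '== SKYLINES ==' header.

== SKYLINES ==
[[48,15],[49,0]]
[[48,15],[49,0]]
[[48,15],[49,0]]
[[48,16],[49,0]]
[[38,14],[48,16],[49,0]]
[[28,15],[33,0],[38,14],[48,16],[49,0]]
[[28,15],[33,0],[38,19],[49,0]]
[[14,15],[18,0],[28,15],[33,0],[38,19],[49,0]]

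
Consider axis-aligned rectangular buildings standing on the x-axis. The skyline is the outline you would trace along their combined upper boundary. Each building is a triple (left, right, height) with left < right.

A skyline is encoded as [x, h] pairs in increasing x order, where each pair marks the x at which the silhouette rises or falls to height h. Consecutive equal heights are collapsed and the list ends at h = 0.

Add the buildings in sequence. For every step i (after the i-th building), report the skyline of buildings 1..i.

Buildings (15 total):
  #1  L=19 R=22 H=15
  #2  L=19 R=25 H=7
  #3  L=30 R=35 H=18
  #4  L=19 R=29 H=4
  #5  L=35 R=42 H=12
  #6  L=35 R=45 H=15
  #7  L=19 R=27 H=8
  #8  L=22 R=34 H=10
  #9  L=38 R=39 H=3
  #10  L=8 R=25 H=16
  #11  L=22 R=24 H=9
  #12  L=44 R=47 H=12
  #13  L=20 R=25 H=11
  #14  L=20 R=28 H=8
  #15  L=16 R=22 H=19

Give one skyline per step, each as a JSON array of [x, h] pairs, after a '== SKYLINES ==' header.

== SKYLINES ==
[[19,15],[22,0]]
[[19,15],[22,7],[25,0]]
[[19,15],[22,7],[25,0],[30,18],[35,0]]
[[19,15],[22,7],[25,4],[29,0],[30,18],[35,0]]
[[19,15],[22,7],[25,4],[29,0],[30,18],[35,12],[42,0]]
[[19,15],[22,7],[25,4],[29,0],[30,18],[35,15],[45,0]]
[[19,15],[22,8],[27,4],[29,0],[30,18],[35,15],[45,0]]
[[19,15],[22,10],[30,18],[35,15],[45,0]]
[[19,15],[22,10],[30,18],[35,15],[45,0]]
[[8,16],[25,10],[30,18],[35,15],[45,0]]
[[8,16],[25,10],[30,18],[35,15],[45,0]]
[[8,16],[25,10],[30,18],[35,15],[45,12],[47,0]]
[[8,16],[25,10],[30,18],[35,15],[45,12],[47,0]]
[[8,16],[25,10],[30,18],[35,15],[45,12],[47,0]]
[[8,16],[16,19],[22,16],[25,10],[30,18],[35,15],[45,12],[47,0]]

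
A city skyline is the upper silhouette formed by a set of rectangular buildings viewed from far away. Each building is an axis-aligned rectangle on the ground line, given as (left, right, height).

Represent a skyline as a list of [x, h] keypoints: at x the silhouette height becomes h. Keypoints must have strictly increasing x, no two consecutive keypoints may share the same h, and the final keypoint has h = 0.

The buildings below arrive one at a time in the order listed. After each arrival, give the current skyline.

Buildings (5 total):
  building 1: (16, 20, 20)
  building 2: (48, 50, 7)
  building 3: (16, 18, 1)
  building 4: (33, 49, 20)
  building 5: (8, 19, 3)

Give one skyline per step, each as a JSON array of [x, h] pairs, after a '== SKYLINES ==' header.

== SKYLINES ==
[[16,20],[20,0]]
[[16,20],[20,0],[48,7],[50,0]]
[[16,20],[20,0],[48,7],[50,0]]
[[16,20],[20,0],[33,20],[49,7],[50,0]]
[[8,3],[16,20],[20,0],[33,20],[49,7],[50,0]]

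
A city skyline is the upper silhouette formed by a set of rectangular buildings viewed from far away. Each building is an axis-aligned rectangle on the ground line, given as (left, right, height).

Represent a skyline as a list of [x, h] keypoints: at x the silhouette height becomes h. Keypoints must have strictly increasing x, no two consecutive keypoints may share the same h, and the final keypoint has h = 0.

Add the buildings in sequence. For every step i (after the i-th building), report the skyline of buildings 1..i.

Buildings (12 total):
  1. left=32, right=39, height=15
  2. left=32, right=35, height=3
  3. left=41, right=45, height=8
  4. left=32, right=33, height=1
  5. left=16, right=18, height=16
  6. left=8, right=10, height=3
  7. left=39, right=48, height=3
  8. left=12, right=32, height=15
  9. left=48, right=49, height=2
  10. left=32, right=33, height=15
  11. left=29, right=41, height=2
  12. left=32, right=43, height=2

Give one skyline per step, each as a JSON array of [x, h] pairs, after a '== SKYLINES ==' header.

== SKYLINES ==
[[32,15],[39,0]]
[[32,15],[39,0]]
[[32,15],[39,0],[41,8],[45,0]]
[[32,15],[39,0],[41,8],[45,0]]
[[16,16],[18,0],[32,15],[39,0],[41,8],[45,0]]
[[8,3],[10,0],[16,16],[18,0],[32,15],[39,0],[41,8],[45,0]]
[[8,3],[10,0],[16,16],[18,0],[32,15],[39,3],[41,8],[45,3],[48,0]]
[[8,3],[10,0],[12,15],[16,16],[18,15],[39,3],[41,8],[45,3],[48,0]]
[[8,3],[10,0],[12,15],[16,16],[18,15],[39,3],[41,8],[45,3],[48,2],[49,0]]
[[8,3],[10,0],[12,15],[16,16],[18,15],[39,3],[41,8],[45,3],[48,2],[49,0]]
[[8,3],[10,0],[12,15],[16,16],[18,15],[39,3],[41,8],[45,3],[48,2],[49,0]]
[[8,3],[10,0],[12,15],[16,16],[18,15],[39,3],[41,8],[45,3],[48,2],[49,0]]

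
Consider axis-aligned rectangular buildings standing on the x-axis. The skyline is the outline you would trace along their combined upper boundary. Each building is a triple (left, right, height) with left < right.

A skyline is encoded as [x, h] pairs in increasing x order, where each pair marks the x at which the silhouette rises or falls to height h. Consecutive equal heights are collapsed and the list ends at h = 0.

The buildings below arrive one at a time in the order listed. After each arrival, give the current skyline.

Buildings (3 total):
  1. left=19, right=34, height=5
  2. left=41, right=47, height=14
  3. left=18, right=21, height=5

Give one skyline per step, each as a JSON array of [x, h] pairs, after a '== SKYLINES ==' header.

== SKYLINES ==
[[19,5],[34,0]]
[[19,5],[34,0],[41,14],[47,0]]
[[18,5],[34,0],[41,14],[47,0]]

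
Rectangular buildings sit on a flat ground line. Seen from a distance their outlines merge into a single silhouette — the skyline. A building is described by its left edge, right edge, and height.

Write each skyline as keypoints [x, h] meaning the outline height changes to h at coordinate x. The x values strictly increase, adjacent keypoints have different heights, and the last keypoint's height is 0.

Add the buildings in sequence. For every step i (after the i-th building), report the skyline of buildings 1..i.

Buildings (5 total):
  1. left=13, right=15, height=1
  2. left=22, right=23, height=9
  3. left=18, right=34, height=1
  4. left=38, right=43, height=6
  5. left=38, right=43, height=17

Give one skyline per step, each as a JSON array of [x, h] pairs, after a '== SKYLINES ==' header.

== SKYLINES ==
[[13,1],[15,0]]
[[13,1],[15,0],[22,9],[23,0]]
[[13,1],[15,0],[18,1],[22,9],[23,1],[34,0]]
[[13,1],[15,0],[18,1],[22,9],[23,1],[34,0],[38,6],[43,0]]
[[13,1],[15,0],[18,1],[22,9],[23,1],[34,0],[38,17],[43,0]]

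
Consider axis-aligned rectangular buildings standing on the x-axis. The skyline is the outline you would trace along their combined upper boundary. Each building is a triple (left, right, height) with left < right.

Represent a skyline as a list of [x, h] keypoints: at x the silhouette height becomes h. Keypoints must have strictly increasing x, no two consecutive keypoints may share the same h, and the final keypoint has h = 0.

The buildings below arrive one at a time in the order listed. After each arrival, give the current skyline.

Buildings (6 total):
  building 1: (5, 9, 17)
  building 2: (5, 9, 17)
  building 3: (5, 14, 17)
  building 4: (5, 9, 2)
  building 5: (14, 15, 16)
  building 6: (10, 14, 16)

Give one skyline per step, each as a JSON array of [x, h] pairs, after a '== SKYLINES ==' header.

== SKYLINES ==
[[5,17],[9,0]]
[[5,17],[9,0]]
[[5,17],[14,0]]
[[5,17],[14,0]]
[[5,17],[14,16],[15,0]]
[[5,17],[14,16],[15,0]]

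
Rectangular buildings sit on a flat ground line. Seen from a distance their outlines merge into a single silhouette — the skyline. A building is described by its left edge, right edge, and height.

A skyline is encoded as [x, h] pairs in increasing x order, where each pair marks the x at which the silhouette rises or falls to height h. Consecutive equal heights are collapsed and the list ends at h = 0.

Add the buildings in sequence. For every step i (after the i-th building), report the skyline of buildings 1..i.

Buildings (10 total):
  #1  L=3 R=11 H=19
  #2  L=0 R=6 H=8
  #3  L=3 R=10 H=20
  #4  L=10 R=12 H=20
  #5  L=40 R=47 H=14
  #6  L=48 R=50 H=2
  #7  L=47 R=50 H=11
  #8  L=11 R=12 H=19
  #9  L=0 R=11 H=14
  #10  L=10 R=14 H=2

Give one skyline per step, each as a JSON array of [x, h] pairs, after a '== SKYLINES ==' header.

== SKYLINES ==
[[3,19],[11,0]]
[[0,8],[3,19],[11,0]]
[[0,8],[3,20],[10,19],[11,0]]
[[0,8],[3,20],[12,0]]
[[0,8],[3,20],[12,0],[40,14],[47,0]]
[[0,8],[3,20],[12,0],[40,14],[47,0],[48,2],[50,0]]
[[0,8],[3,20],[12,0],[40,14],[47,11],[50,0]]
[[0,8],[3,20],[12,0],[40,14],[47,11],[50,0]]
[[0,14],[3,20],[12,0],[40,14],[47,11],[50,0]]
[[0,14],[3,20],[12,2],[14,0],[40,14],[47,11],[50,0]]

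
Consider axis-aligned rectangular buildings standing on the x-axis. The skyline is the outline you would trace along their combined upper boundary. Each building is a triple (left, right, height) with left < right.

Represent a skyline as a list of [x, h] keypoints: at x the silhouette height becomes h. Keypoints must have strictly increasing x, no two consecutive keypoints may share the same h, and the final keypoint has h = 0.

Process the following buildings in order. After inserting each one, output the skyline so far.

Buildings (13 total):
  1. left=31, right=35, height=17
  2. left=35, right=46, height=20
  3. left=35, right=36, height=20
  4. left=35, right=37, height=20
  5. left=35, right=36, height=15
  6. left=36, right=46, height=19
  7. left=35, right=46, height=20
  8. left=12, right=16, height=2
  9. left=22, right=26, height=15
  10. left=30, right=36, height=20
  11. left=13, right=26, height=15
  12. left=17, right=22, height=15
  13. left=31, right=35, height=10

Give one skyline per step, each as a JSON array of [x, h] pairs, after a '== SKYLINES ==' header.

== SKYLINES ==
[[31,17],[35,0]]
[[31,17],[35,20],[46,0]]
[[31,17],[35,20],[46,0]]
[[31,17],[35,20],[46,0]]
[[31,17],[35,20],[46,0]]
[[31,17],[35,20],[46,0]]
[[31,17],[35,20],[46,0]]
[[12,2],[16,0],[31,17],[35,20],[46,0]]
[[12,2],[16,0],[22,15],[26,0],[31,17],[35,20],[46,0]]
[[12,2],[16,0],[22,15],[26,0],[30,20],[46,0]]
[[12,2],[13,15],[26,0],[30,20],[46,0]]
[[12,2],[13,15],[26,0],[30,20],[46,0]]
[[12,2],[13,15],[26,0],[30,20],[46,0]]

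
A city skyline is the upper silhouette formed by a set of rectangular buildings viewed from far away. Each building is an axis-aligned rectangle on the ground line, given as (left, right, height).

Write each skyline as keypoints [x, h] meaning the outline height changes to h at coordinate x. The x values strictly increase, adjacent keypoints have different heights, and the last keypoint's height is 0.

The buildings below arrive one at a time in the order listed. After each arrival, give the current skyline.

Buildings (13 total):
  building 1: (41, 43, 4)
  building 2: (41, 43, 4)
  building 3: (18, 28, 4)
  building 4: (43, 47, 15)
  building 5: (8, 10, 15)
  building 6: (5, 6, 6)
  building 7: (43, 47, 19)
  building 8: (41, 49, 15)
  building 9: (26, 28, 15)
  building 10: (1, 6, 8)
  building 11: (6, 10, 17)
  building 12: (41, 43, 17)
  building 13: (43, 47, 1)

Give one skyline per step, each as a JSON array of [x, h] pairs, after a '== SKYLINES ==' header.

== SKYLINES ==
[[41,4],[43,0]]
[[41,4],[43,0]]
[[18,4],[28,0],[41,4],[43,0]]
[[18,4],[28,0],[41,4],[43,15],[47,0]]
[[8,15],[10,0],[18,4],[28,0],[41,4],[43,15],[47,0]]
[[5,6],[6,0],[8,15],[10,0],[18,4],[28,0],[41,4],[43,15],[47,0]]
[[5,6],[6,0],[8,15],[10,0],[18,4],[28,0],[41,4],[43,19],[47,0]]
[[5,6],[6,0],[8,15],[10,0],[18,4],[28,0],[41,15],[43,19],[47,15],[49,0]]
[[5,6],[6,0],[8,15],[10,0],[18,4],[26,15],[28,0],[41,15],[43,19],[47,15],[49,0]]
[[1,8],[6,0],[8,15],[10,0],[18,4],[26,15],[28,0],[41,15],[43,19],[47,15],[49,0]]
[[1,8],[6,17],[10,0],[18,4],[26,15],[28,0],[41,15],[43,19],[47,15],[49,0]]
[[1,8],[6,17],[10,0],[18,4],[26,15],[28,0],[41,17],[43,19],[47,15],[49,0]]
[[1,8],[6,17],[10,0],[18,4],[26,15],[28,0],[41,17],[43,19],[47,15],[49,0]]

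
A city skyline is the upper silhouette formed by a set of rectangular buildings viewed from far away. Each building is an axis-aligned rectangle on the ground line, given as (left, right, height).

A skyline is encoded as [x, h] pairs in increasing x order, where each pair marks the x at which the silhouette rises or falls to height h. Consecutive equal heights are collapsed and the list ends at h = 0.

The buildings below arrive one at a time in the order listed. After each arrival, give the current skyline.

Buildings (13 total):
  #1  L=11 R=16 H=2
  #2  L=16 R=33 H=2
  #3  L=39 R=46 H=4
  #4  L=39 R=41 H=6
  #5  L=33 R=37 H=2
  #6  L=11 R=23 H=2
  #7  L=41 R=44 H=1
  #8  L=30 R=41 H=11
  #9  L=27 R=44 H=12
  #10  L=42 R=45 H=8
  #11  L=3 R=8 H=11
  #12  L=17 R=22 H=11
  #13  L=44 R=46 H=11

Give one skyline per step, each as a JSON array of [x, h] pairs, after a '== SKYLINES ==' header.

== SKYLINES ==
[[11,2],[16,0]]
[[11,2],[33,0]]
[[11,2],[33,0],[39,4],[46,0]]
[[11,2],[33,0],[39,6],[41,4],[46,0]]
[[11,2],[37,0],[39,6],[41,4],[46,0]]
[[11,2],[37,0],[39,6],[41,4],[46,0]]
[[11,2],[37,0],[39,6],[41,4],[46,0]]
[[11,2],[30,11],[41,4],[46,0]]
[[11,2],[27,12],[44,4],[46,0]]
[[11,2],[27,12],[44,8],[45,4],[46,0]]
[[3,11],[8,0],[11,2],[27,12],[44,8],[45,4],[46,0]]
[[3,11],[8,0],[11,2],[17,11],[22,2],[27,12],[44,8],[45,4],[46,0]]
[[3,11],[8,0],[11,2],[17,11],[22,2],[27,12],[44,11],[46,0]]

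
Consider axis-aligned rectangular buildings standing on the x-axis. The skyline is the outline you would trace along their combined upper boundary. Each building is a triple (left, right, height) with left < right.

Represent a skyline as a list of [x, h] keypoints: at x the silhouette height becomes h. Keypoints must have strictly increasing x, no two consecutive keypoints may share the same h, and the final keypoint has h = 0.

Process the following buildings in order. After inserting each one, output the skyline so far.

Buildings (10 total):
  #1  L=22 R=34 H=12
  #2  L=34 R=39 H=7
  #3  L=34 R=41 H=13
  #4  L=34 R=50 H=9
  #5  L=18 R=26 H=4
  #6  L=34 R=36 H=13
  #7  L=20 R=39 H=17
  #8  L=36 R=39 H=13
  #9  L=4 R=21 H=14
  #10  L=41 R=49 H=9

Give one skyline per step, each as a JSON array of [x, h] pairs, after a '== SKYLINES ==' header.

== SKYLINES ==
[[22,12],[34,0]]
[[22,12],[34,7],[39,0]]
[[22,12],[34,13],[41,0]]
[[22,12],[34,13],[41,9],[50,0]]
[[18,4],[22,12],[34,13],[41,9],[50,0]]
[[18,4],[22,12],[34,13],[41,9],[50,0]]
[[18,4],[20,17],[39,13],[41,9],[50,0]]
[[18,4],[20,17],[39,13],[41,9],[50,0]]
[[4,14],[20,17],[39,13],[41,9],[50,0]]
[[4,14],[20,17],[39,13],[41,9],[50,0]]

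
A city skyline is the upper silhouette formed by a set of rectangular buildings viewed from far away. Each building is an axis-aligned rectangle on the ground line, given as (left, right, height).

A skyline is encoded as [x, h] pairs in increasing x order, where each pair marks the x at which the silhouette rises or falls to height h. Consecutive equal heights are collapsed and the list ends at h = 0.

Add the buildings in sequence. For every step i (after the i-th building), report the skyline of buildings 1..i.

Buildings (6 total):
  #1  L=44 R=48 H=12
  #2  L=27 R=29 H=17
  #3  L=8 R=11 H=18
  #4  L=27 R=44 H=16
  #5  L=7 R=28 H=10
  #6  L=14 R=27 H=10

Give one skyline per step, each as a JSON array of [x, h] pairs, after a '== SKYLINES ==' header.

== SKYLINES ==
[[44,12],[48,0]]
[[27,17],[29,0],[44,12],[48,0]]
[[8,18],[11,0],[27,17],[29,0],[44,12],[48,0]]
[[8,18],[11,0],[27,17],[29,16],[44,12],[48,0]]
[[7,10],[8,18],[11,10],[27,17],[29,16],[44,12],[48,0]]
[[7,10],[8,18],[11,10],[27,17],[29,16],[44,12],[48,0]]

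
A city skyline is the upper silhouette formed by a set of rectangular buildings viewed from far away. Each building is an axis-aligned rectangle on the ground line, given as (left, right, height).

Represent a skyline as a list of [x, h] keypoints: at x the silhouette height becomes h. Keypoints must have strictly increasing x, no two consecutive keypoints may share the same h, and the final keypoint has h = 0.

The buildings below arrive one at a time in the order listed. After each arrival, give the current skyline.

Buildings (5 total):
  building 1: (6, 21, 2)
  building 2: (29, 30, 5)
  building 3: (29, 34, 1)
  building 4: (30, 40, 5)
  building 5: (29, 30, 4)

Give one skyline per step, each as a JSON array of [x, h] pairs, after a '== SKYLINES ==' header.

== SKYLINES ==
[[6,2],[21,0]]
[[6,2],[21,0],[29,5],[30,0]]
[[6,2],[21,0],[29,5],[30,1],[34,0]]
[[6,2],[21,0],[29,5],[40,0]]
[[6,2],[21,0],[29,5],[40,0]]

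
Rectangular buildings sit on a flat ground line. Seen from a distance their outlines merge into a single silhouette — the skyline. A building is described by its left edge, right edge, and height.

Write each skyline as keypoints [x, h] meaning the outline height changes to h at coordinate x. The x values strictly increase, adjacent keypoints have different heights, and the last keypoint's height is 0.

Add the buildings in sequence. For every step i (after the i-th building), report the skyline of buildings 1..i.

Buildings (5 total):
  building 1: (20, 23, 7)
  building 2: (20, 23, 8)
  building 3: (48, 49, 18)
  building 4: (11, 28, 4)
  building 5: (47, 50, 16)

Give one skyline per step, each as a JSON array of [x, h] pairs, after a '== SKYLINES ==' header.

== SKYLINES ==
[[20,7],[23,0]]
[[20,8],[23,0]]
[[20,8],[23,0],[48,18],[49,0]]
[[11,4],[20,8],[23,4],[28,0],[48,18],[49,0]]
[[11,4],[20,8],[23,4],[28,0],[47,16],[48,18],[49,16],[50,0]]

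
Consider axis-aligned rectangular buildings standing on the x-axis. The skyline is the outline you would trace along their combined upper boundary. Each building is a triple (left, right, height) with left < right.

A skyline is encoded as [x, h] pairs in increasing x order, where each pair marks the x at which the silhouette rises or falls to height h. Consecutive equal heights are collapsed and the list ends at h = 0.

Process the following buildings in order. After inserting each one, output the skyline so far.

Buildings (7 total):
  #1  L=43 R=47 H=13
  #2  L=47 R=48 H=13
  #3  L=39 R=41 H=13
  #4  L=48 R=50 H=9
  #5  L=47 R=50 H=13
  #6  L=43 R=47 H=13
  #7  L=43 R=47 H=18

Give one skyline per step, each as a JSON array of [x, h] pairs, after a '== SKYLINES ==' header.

== SKYLINES ==
[[43,13],[47,0]]
[[43,13],[48,0]]
[[39,13],[41,0],[43,13],[48,0]]
[[39,13],[41,0],[43,13],[48,9],[50,0]]
[[39,13],[41,0],[43,13],[50,0]]
[[39,13],[41,0],[43,13],[50,0]]
[[39,13],[41,0],[43,18],[47,13],[50,0]]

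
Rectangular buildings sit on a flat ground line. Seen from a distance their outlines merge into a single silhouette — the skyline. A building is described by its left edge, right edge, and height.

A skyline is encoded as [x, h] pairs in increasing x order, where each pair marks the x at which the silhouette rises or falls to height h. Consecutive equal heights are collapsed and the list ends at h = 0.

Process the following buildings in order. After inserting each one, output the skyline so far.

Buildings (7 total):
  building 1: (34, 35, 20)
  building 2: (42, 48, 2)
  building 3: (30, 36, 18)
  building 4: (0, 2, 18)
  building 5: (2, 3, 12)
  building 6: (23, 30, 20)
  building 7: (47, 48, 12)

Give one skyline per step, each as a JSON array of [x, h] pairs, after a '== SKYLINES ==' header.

== SKYLINES ==
[[34,20],[35,0]]
[[34,20],[35,0],[42,2],[48,0]]
[[30,18],[34,20],[35,18],[36,0],[42,2],[48,0]]
[[0,18],[2,0],[30,18],[34,20],[35,18],[36,0],[42,2],[48,0]]
[[0,18],[2,12],[3,0],[30,18],[34,20],[35,18],[36,0],[42,2],[48,0]]
[[0,18],[2,12],[3,0],[23,20],[30,18],[34,20],[35,18],[36,0],[42,2],[48,0]]
[[0,18],[2,12],[3,0],[23,20],[30,18],[34,20],[35,18],[36,0],[42,2],[47,12],[48,0]]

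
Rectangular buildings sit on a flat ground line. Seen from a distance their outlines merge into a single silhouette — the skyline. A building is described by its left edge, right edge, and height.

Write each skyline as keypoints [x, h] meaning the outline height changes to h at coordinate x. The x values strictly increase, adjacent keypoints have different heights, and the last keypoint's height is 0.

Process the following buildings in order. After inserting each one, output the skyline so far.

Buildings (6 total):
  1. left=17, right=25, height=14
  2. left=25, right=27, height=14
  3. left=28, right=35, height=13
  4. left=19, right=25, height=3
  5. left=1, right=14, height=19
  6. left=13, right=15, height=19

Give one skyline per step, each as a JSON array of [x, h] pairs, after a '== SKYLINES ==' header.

== SKYLINES ==
[[17,14],[25,0]]
[[17,14],[27,0]]
[[17,14],[27,0],[28,13],[35,0]]
[[17,14],[27,0],[28,13],[35,0]]
[[1,19],[14,0],[17,14],[27,0],[28,13],[35,0]]
[[1,19],[15,0],[17,14],[27,0],[28,13],[35,0]]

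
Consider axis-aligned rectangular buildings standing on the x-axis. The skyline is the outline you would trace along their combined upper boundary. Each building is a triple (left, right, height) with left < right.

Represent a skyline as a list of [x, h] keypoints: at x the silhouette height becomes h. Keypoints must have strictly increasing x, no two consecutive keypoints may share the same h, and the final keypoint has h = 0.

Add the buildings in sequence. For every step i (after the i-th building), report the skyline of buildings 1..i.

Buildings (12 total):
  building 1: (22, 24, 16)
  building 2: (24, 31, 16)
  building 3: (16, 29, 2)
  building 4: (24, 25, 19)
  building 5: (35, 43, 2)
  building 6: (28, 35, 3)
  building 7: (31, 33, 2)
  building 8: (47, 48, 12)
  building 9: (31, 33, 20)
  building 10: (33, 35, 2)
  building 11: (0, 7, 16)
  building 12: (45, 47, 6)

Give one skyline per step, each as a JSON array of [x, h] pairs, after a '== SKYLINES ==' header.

== SKYLINES ==
[[22,16],[24,0]]
[[22,16],[31,0]]
[[16,2],[22,16],[31,0]]
[[16,2],[22,16],[24,19],[25,16],[31,0]]
[[16,2],[22,16],[24,19],[25,16],[31,0],[35,2],[43,0]]
[[16,2],[22,16],[24,19],[25,16],[31,3],[35,2],[43,0]]
[[16,2],[22,16],[24,19],[25,16],[31,3],[35,2],[43,0]]
[[16,2],[22,16],[24,19],[25,16],[31,3],[35,2],[43,0],[47,12],[48,0]]
[[16,2],[22,16],[24,19],[25,16],[31,20],[33,3],[35,2],[43,0],[47,12],[48,0]]
[[16,2],[22,16],[24,19],[25,16],[31,20],[33,3],[35,2],[43,0],[47,12],[48,0]]
[[0,16],[7,0],[16,2],[22,16],[24,19],[25,16],[31,20],[33,3],[35,2],[43,0],[47,12],[48,0]]
[[0,16],[7,0],[16,2],[22,16],[24,19],[25,16],[31,20],[33,3],[35,2],[43,0],[45,6],[47,12],[48,0]]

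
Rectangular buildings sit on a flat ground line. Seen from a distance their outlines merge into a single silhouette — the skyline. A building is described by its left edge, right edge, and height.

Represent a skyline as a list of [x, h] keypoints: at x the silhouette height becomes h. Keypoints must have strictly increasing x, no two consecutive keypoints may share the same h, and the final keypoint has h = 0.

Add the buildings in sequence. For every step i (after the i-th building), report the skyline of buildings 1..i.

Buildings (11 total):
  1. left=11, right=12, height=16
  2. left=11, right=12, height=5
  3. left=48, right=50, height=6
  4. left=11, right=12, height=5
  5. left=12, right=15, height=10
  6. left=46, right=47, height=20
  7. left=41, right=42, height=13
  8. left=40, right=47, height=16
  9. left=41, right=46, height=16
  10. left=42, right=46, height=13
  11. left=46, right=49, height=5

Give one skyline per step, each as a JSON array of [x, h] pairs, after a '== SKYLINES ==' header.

== SKYLINES ==
[[11,16],[12,0]]
[[11,16],[12,0]]
[[11,16],[12,0],[48,6],[50,0]]
[[11,16],[12,0],[48,6],[50,0]]
[[11,16],[12,10],[15,0],[48,6],[50,0]]
[[11,16],[12,10],[15,0],[46,20],[47,0],[48,6],[50,0]]
[[11,16],[12,10],[15,0],[41,13],[42,0],[46,20],[47,0],[48,6],[50,0]]
[[11,16],[12,10],[15,0],[40,16],[46,20],[47,0],[48,6],[50,0]]
[[11,16],[12,10],[15,0],[40,16],[46,20],[47,0],[48,6],[50,0]]
[[11,16],[12,10],[15,0],[40,16],[46,20],[47,0],[48,6],[50,0]]
[[11,16],[12,10],[15,0],[40,16],[46,20],[47,5],[48,6],[50,0]]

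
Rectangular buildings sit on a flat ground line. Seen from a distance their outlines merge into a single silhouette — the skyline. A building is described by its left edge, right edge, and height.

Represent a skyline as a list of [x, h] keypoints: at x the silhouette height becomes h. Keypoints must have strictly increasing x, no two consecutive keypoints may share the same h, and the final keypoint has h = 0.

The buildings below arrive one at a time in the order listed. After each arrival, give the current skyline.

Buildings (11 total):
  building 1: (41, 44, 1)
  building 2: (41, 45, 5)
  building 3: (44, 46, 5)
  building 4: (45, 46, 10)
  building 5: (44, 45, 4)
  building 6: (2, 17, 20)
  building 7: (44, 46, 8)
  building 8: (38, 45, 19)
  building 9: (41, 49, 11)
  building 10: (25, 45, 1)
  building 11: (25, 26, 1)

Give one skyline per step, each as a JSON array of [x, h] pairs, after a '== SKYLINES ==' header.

== SKYLINES ==
[[41,1],[44,0]]
[[41,5],[45,0]]
[[41,5],[46,0]]
[[41,5],[45,10],[46,0]]
[[41,5],[45,10],[46,0]]
[[2,20],[17,0],[41,5],[45,10],[46,0]]
[[2,20],[17,0],[41,5],[44,8],[45,10],[46,0]]
[[2,20],[17,0],[38,19],[45,10],[46,0]]
[[2,20],[17,0],[38,19],[45,11],[49,0]]
[[2,20],[17,0],[25,1],[38,19],[45,11],[49,0]]
[[2,20],[17,0],[25,1],[38,19],[45,11],[49,0]]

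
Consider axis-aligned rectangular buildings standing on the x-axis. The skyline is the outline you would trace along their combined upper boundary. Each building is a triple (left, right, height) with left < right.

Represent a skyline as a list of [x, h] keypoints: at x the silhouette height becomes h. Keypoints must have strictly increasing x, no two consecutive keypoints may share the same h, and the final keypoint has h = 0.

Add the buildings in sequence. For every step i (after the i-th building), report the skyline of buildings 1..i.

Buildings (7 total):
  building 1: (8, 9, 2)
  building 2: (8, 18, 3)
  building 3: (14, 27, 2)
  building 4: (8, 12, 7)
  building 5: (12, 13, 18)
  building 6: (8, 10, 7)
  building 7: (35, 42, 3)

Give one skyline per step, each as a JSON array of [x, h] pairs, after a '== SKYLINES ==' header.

== SKYLINES ==
[[8,2],[9,0]]
[[8,3],[18,0]]
[[8,3],[18,2],[27,0]]
[[8,7],[12,3],[18,2],[27,0]]
[[8,7],[12,18],[13,3],[18,2],[27,0]]
[[8,7],[12,18],[13,3],[18,2],[27,0]]
[[8,7],[12,18],[13,3],[18,2],[27,0],[35,3],[42,0]]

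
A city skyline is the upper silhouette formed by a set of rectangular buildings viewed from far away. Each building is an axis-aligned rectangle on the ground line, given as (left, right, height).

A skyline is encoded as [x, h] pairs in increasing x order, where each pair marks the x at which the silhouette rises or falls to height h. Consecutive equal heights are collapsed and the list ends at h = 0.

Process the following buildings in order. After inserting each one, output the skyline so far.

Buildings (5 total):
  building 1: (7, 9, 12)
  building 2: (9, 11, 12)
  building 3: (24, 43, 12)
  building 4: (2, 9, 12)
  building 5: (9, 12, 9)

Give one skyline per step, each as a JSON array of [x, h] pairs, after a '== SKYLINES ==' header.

== SKYLINES ==
[[7,12],[9,0]]
[[7,12],[11,0]]
[[7,12],[11,0],[24,12],[43,0]]
[[2,12],[11,0],[24,12],[43,0]]
[[2,12],[11,9],[12,0],[24,12],[43,0]]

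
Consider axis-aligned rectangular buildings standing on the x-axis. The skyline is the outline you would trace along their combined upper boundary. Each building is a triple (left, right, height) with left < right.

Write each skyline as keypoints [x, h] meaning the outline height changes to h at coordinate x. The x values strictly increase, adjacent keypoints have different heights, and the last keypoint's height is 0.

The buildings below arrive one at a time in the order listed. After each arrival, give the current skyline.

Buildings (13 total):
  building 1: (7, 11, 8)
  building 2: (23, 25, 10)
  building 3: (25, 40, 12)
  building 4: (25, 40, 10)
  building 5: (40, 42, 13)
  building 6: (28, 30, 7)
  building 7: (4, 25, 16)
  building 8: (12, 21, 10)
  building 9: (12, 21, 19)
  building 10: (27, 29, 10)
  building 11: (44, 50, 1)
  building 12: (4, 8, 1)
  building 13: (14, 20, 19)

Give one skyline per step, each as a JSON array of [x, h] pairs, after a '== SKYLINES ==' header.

== SKYLINES ==
[[7,8],[11,0]]
[[7,8],[11,0],[23,10],[25,0]]
[[7,8],[11,0],[23,10],[25,12],[40,0]]
[[7,8],[11,0],[23,10],[25,12],[40,0]]
[[7,8],[11,0],[23,10],[25,12],[40,13],[42,0]]
[[7,8],[11,0],[23,10],[25,12],[40,13],[42,0]]
[[4,16],[25,12],[40,13],[42,0]]
[[4,16],[25,12],[40,13],[42,0]]
[[4,16],[12,19],[21,16],[25,12],[40,13],[42,0]]
[[4,16],[12,19],[21,16],[25,12],[40,13],[42,0]]
[[4,16],[12,19],[21,16],[25,12],[40,13],[42,0],[44,1],[50,0]]
[[4,16],[12,19],[21,16],[25,12],[40,13],[42,0],[44,1],[50,0]]
[[4,16],[12,19],[21,16],[25,12],[40,13],[42,0],[44,1],[50,0]]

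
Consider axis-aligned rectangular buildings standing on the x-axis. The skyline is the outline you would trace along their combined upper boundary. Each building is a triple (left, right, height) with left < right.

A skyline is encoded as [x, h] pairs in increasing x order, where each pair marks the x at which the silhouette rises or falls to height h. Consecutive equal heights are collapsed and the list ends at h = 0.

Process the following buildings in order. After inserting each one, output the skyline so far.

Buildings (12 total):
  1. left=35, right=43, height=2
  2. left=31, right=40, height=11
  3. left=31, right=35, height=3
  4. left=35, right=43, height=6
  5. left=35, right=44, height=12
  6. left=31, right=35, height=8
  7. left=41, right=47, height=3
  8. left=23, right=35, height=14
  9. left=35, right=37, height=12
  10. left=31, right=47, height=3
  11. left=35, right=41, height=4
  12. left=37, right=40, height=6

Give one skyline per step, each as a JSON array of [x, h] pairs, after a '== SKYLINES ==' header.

== SKYLINES ==
[[35,2],[43,0]]
[[31,11],[40,2],[43,0]]
[[31,11],[40,2],[43,0]]
[[31,11],[40,6],[43,0]]
[[31,11],[35,12],[44,0]]
[[31,11],[35,12],[44,0]]
[[31,11],[35,12],[44,3],[47,0]]
[[23,14],[35,12],[44,3],[47,0]]
[[23,14],[35,12],[44,3],[47,0]]
[[23,14],[35,12],[44,3],[47,0]]
[[23,14],[35,12],[44,3],[47,0]]
[[23,14],[35,12],[44,3],[47,0]]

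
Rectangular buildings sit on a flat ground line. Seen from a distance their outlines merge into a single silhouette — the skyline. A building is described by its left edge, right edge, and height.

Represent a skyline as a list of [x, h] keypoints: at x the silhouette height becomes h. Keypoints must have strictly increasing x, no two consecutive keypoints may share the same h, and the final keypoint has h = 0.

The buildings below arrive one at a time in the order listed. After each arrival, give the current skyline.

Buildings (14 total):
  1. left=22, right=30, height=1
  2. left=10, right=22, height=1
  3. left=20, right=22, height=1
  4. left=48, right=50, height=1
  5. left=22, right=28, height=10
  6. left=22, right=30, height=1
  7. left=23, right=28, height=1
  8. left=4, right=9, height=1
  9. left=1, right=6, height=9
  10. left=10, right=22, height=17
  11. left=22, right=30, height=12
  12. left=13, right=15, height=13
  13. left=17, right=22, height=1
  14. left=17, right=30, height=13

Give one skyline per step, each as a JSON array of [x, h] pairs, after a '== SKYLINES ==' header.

== SKYLINES ==
[[22,1],[30,0]]
[[10,1],[30,0]]
[[10,1],[30,0]]
[[10,1],[30,0],[48,1],[50,0]]
[[10,1],[22,10],[28,1],[30,0],[48,1],[50,0]]
[[10,1],[22,10],[28,1],[30,0],[48,1],[50,0]]
[[10,1],[22,10],[28,1],[30,0],[48,1],[50,0]]
[[4,1],[9,0],[10,1],[22,10],[28,1],[30,0],[48,1],[50,0]]
[[1,9],[6,1],[9,0],[10,1],[22,10],[28,1],[30,0],[48,1],[50,0]]
[[1,9],[6,1],[9,0],[10,17],[22,10],[28,1],[30,0],[48,1],[50,0]]
[[1,9],[6,1],[9,0],[10,17],[22,12],[30,0],[48,1],[50,0]]
[[1,9],[6,1],[9,0],[10,17],[22,12],[30,0],[48,1],[50,0]]
[[1,9],[6,1],[9,0],[10,17],[22,12],[30,0],[48,1],[50,0]]
[[1,9],[6,1],[9,0],[10,17],[22,13],[30,0],[48,1],[50,0]]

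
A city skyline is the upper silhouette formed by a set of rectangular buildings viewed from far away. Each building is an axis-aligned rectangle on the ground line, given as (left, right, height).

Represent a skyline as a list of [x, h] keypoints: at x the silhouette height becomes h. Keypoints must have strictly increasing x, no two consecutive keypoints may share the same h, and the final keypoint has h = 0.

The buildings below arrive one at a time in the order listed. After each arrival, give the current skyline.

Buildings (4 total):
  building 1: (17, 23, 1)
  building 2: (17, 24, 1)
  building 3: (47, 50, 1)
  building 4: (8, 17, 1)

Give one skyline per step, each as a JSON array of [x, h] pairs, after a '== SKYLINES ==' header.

== SKYLINES ==
[[17,1],[23,0]]
[[17,1],[24,0]]
[[17,1],[24,0],[47,1],[50,0]]
[[8,1],[24,0],[47,1],[50,0]]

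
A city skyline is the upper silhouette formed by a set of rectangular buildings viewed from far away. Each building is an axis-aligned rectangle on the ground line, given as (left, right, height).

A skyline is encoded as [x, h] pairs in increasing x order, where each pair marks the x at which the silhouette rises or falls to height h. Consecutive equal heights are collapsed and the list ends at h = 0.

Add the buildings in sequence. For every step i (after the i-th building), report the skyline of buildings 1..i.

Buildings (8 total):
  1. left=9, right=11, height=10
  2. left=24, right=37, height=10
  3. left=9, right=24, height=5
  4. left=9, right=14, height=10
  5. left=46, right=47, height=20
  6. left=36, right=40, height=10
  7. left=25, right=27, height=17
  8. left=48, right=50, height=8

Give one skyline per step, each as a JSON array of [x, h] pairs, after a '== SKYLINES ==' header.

== SKYLINES ==
[[9,10],[11,0]]
[[9,10],[11,0],[24,10],[37,0]]
[[9,10],[11,5],[24,10],[37,0]]
[[9,10],[14,5],[24,10],[37,0]]
[[9,10],[14,5],[24,10],[37,0],[46,20],[47,0]]
[[9,10],[14,5],[24,10],[40,0],[46,20],[47,0]]
[[9,10],[14,5],[24,10],[25,17],[27,10],[40,0],[46,20],[47,0]]
[[9,10],[14,5],[24,10],[25,17],[27,10],[40,0],[46,20],[47,0],[48,8],[50,0]]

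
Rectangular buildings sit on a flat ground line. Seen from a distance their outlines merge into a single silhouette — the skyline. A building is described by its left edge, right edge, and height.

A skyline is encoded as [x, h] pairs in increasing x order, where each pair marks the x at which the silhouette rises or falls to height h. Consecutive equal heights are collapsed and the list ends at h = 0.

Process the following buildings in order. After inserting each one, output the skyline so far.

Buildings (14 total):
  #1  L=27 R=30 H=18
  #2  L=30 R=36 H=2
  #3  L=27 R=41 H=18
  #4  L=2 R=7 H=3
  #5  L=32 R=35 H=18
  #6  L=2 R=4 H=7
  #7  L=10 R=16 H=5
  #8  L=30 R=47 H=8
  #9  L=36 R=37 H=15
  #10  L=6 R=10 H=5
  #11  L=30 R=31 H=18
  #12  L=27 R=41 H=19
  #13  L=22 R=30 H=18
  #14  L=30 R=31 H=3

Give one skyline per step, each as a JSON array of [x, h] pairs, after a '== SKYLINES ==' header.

== SKYLINES ==
[[27,18],[30,0]]
[[27,18],[30,2],[36,0]]
[[27,18],[41,0]]
[[2,3],[7,0],[27,18],[41,0]]
[[2,3],[7,0],[27,18],[41,0]]
[[2,7],[4,3],[7,0],[27,18],[41,0]]
[[2,7],[4,3],[7,0],[10,5],[16,0],[27,18],[41,0]]
[[2,7],[4,3],[7,0],[10,5],[16,0],[27,18],[41,8],[47,0]]
[[2,7],[4,3],[7,0],[10,5],[16,0],[27,18],[41,8],[47,0]]
[[2,7],[4,3],[6,5],[16,0],[27,18],[41,8],[47,0]]
[[2,7],[4,3],[6,5],[16,0],[27,18],[41,8],[47,0]]
[[2,7],[4,3],[6,5],[16,0],[27,19],[41,8],[47,0]]
[[2,7],[4,3],[6,5],[16,0],[22,18],[27,19],[41,8],[47,0]]
[[2,7],[4,3],[6,5],[16,0],[22,18],[27,19],[41,8],[47,0]]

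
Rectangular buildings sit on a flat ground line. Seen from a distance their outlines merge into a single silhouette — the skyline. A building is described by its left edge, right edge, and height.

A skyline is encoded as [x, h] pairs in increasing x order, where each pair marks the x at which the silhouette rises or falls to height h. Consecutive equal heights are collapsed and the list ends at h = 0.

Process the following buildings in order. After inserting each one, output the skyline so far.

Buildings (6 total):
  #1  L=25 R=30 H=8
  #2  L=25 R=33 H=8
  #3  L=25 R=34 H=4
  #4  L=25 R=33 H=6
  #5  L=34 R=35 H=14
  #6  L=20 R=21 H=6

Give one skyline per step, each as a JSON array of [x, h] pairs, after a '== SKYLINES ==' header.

== SKYLINES ==
[[25,8],[30,0]]
[[25,8],[33,0]]
[[25,8],[33,4],[34,0]]
[[25,8],[33,4],[34,0]]
[[25,8],[33,4],[34,14],[35,0]]
[[20,6],[21,0],[25,8],[33,4],[34,14],[35,0]]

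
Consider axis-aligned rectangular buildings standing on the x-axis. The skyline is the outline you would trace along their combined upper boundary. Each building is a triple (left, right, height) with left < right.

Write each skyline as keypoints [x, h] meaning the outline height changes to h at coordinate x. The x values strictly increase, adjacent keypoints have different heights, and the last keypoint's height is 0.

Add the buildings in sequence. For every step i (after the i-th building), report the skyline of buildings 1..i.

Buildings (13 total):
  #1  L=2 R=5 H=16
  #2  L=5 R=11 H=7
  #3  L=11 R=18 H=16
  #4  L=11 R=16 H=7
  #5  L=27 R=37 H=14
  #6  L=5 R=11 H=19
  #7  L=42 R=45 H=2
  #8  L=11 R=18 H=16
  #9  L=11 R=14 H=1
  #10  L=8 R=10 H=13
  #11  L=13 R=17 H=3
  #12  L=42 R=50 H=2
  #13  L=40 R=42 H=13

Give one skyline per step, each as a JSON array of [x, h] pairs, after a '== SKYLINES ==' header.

== SKYLINES ==
[[2,16],[5,0]]
[[2,16],[5,7],[11,0]]
[[2,16],[5,7],[11,16],[18,0]]
[[2,16],[5,7],[11,16],[18,0]]
[[2,16],[5,7],[11,16],[18,0],[27,14],[37,0]]
[[2,16],[5,19],[11,16],[18,0],[27,14],[37,0]]
[[2,16],[5,19],[11,16],[18,0],[27,14],[37,0],[42,2],[45,0]]
[[2,16],[5,19],[11,16],[18,0],[27,14],[37,0],[42,2],[45,0]]
[[2,16],[5,19],[11,16],[18,0],[27,14],[37,0],[42,2],[45,0]]
[[2,16],[5,19],[11,16],[18,0],[27,14],[37,0],[42,2],[45,0]]
[[2,16],[5,19],[11,16],[18,0],[27,14],[37,0],[42,2],[45,0]]
[[2,16],[5,19],[11,16],[18,0],[27,14],[37,0],[42,2],[50,0]]
[[2,16],[5,19],[11,16],[18,0],[27,14],[37,0],[40,13],[42,2],[50,0]]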